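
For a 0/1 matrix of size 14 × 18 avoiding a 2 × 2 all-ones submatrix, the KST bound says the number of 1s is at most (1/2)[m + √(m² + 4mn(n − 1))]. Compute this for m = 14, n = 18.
z(14, 18; 2, 2) ≤ (1/2)[14 + √(14² + 4·14·18·17)] = (1/2)[14 + √17332] = 72.8255

Kővári–Sós–Turán: let r_1, ..., r_14 be the row sums and z = Σ r_i the total number of 1s. Each pair of columns can share at most one row with both entries 1 (else a 2×2 all-ones block appears), so Σ_i C(r_i, 2) ≤ C(18, 2) = 153. By convexity Σ_i C(r_i, 2) ≥ 14·C(z/14, 2) = z(z − 14)/(2·14), giving z² − 14z − 14·18·17 ≤ 0 and hence z ≤ (1/2)[14 + √(196 + 4·4284)] = (1/2)[14 + √17332] ≈ (1/2)(14 + 131.6511) = 72.8255.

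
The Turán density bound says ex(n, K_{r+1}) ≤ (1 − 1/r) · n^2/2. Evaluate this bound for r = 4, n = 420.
Turán density bound = (3/4) · 420^2/2 = 66150

Turán's theorem: ex(n, K_{r+1}) is achieved by the complete r-partite Turán graph T(n, r) with parts as balanced as possible, and is at most (1 − 1/r) · n^2/2. For r = 4, n = 420: the density bound is (3/4) · 176400/2 = 66150. Since 4 ∣ 420, the Turán graph T(420, 4) has parts of equal size 105, and its edge count e(T(420, 4)) = 66150 attains the density bound exactly.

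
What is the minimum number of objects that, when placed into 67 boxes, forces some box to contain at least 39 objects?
n = (39 − 1)·67 + 1 = 2547

By the generalised pigeonhole principle, to guarantee some box contains ≥ r objects we need more than (r − 1) · k objects total. Threshold: n = (r − 1) · k + 1. With r = 39 and k = 67: n = 38 · 67 + 1 = 2546 + 1 = 2547. For n = 2546 = 38 · 67, we can put exactly 38 objects in every box, avoiding 39 in any single one — so 2547 is tight.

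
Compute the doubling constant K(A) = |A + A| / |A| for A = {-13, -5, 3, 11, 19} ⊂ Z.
K = |A + A| / |A| = 9/5

Enumerate A + A = {a + b : a, b ∈ A}. With |A| = 5, there are |A|^2 = 25 ordered sum pairs; collecting distinct values, A + A = {-26, -18, -10, -2, 6, 14, 22, 30, 38}, so |A + A| = 9. Thus K = 9/5. Here |A + A| = 2|A| − 1 = 9, the minimum possible — so K = 9/5 is minimal, which holds iff A is an arithmetic progression.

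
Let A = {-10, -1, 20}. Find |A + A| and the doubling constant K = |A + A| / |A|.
K = |A + A| / |A| = 6/3 = 2

Enumerate A + A = {a + b : a, b ∈ A}. With |A| = 3, there are |A|^2 = 9 ordered sum pairs; collecting distinct values, A + A = {-20, -11, -2, 10, 19, 40}, so |A + A| = 6. Thus K = 6/3 = 2. For comparison, the minimum possible |A + A| over all 3-element sets is 2·3 − 1 = 5 (so min K = 5/3), attained only by arithmetic progressions.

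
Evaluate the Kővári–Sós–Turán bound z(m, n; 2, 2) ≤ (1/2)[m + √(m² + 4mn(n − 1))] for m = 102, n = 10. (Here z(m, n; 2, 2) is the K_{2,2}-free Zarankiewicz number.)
z(102, 10; 2, 2) ≤ (1/2)[102 + √(102² + 4·102·10·9)] = (1/2)[102 + √47124] = 159.5403

Kővári–Sós–Turán: let r_1, ..., r_102 be the row sums and z = Σ r_i the total number of 1s. Each pair of columns can share at most one row with both entries 1 (else a 2×2 all-ones block appears), so Σ_i C(r_i, 2) ≤ C(10, 2) = 45. By convexity Σ_i C(r_i, 2) ≥ 102·C(z/102, 2) = z(z − 102)/(2·102), giving z² − 102z − 102·10·9 ≤ 0 and hence z ≤ (1/2)[102 + √(10404 + 4·9180)] = (1/2)[102 + √47124] ≈ (1/2)(102 + 217.0806) = 159.5403.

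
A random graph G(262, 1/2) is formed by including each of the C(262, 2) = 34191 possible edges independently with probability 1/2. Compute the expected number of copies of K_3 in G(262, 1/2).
E[# K_3] = C(262, 3) · (1/2)^C(3, 2) = 2963220 / 2^3 = 740805/2 = 370402.5

For each 3-subset S of vertices (there are C(262, 3) = 2963220 such S), let X_S = 1 if S induces a K_3 (all C(3, 2) = 3 edges present). Then P(X_S = 1) = (1/2)^3 = 1/8. By linearity of expectation, E[# K_3] = C(262, 3) · (1/2)^3 = 2963220 / 8 = 740805/2 = 370402.5.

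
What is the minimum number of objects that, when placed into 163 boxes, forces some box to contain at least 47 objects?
n = (47 − 1)·163 + 1 = 7499

By the generalised pigeonhole principle, to guarantee some box contains ≥ r objects we need more than (r − 1) · k objects total. Threshold: n = (r − 1) · k + 1. With r = 47 and k = 163: n = 46 · 163 + 1 = 7498 + 1 = 7499. For n = 7498 = 46 · 163, we can put exactly 46 objects in every box, avoiding 47 in any single one — so 7499 is tight.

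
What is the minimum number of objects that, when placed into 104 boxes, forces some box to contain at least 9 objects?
n = (9 − 1)·104 + 1 = 833

By the generalised pigeonhole principle, to guarantee some box contains ≥ r objects we need more than (r − 1) · k objects total. Threshold: n = (r − 1) · k + 1. With r = 9 and k = 104: n = 8 · 104 + 1 = 832 + 1 = 833. For n = 832 = 8 · 104, we can put exactly 8 objects in every box, avoiding 9 in any single one — so 833 is tight.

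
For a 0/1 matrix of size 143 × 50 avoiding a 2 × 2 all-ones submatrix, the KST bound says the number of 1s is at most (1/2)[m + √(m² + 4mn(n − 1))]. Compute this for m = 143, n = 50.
z(143, 50; 2, 2) ≤ (1/2)[143 + √(143² + 4·143·50·49)] = (1/2)[143 + √1421849] = 667.7065

Kővári–Sós–Turán: let r_1, ..., r_143 be the row sums and z = Σ r_i the total number of 1s. Each pair of columns can share at most one row with both entries 1 (else a 2×2 all-ones block appears), so Σ_i C(r_i, 2) ≤ C(50, 2) = 1225. By convexity Σ_i C(r_i, 2) ≥ 143·C(z/143, 2) = z(z − 143)/(2·143), giving z² − 143z − 143·50·49 ≤ 0 and hence z ≤ (1/2)[143 + √(20449 + 4·350350)] = (1/2)[143 + √1421849] ≈ (1/2)(143 + 1192.4131) = 667.7065.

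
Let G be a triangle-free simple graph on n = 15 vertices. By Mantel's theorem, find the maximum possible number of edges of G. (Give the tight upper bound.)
ex(15, K_3) = ⌊15^2/4⌋ = 56

Mantel (1907): a triangle-free graph on n vertices has at most ⌊n^2/4⌋ edges, with equality for the complete bipartite graph K_{⌊n/2⌋, ⌈n/2⌉}. For n = 15: ⌊15^2/4⌋ = ⌊225/4⌋ = 56. The extremal graph is K_{7, 8}, which has 7·8 = 56 edges.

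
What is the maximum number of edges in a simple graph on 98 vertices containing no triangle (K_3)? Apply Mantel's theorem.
ex(98, K_3) = ⌊98^2/4⌋ = 2401

Mantel (1907): a triangle-free graph on n vertices has at most ⌊n^2/4⌋ edges, with equality for the complete bipartite graph K_{⌊n/2⌋, ⌈n/2⌉}. For n = 98: ⌊98^2/4⌋ = ⌊9604/4⌋ = 2401. The extremal graph is K_{49, 49}, which has 49·49 = 2401 edges.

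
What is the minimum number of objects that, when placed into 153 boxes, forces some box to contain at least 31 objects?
n = (31 − 1)·153 + 1 = 4591

By the generalised pigeonhole principle, to guarantee some box contains ≥ r objects we need more than (r − 1) · k objects total. Threshold: n = (r − 1) · k + 1. With r = 31 and k = 153: n = 30 · 153 + 1 = 4590 + 1 = 4591. For n = 4590 = 30 · 153, we can put exactly 30 objects in every box, avoiding 31 in any single one — so 4591 is tight.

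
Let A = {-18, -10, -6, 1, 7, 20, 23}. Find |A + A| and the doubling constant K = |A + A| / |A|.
K = |A + A| / |A| = 26/7

Enumerate A + A = {a + b : a, b ∈ A}. With |A| = 7, there are |A|^2 = 49 ordered sum pairs; collecting distinct values, A + A = {-36, -28, -24, -20, -17, -16, -12, -11, -9, -5, -3, 1, 2, 5, 8, 10, 13, 14, 17, 21, 24, 27, 30, 40, 43, 46}, so |A + A| = 26. Thus K = 26/7. For comparison, the minimum possible |A + A| over all 7-element sets is 2·7 − 1 = 13 (so min K = 13/7), attained only by arithmetic progressions.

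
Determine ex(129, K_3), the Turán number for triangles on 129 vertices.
ex(129, K_3) = ⌊129^2/4⌋ = 4160

Mantel (1907): a triangle-free graph on n vertices has at most ⌊n^2/4⌋ edges, with equality for the complete bipartite graph K_{⌊n/2⌋, ⌈n/2⌉}. For n = 129: ⌊129^2/4⌋ = ⌊16641/4⌋ = 4160. The extremal graph is K_{64, 65}, which has 64·65 = 4160 edges.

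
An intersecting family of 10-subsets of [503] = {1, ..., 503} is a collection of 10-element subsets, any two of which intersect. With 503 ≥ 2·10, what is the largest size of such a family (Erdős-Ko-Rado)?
max |F| = C(502, 9) = 5190969963578756500

The Erdős-Ko-Rado theorem states: for n ≥ 2k, an intersecting family of k-subsets of an n-element set has size at most C(n − 1, k − 1), with equality for 'star' families {A ⊆ [n] : |A| = k, i ∈ A} (fix an element i). For n = 503, k = 10: C(502, 9) = 5190969963578756500.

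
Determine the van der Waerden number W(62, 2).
W(62, 2) = 62 + 1 = 63

A 2-term AP is any pair of integers, so a monochromatic 2-AP exists iff some colour is used at least twice. With 62 colours, the colouring i ↦ i on {1, ..., 62} uses each colour once, avoiding any monochromatic pair, so W(62, 2) > 62. For {1, ..., 63}, pigeonhole forces two integers of the same colour, which form a monochromatic 2-AP. Hence W(62, 2) = 63.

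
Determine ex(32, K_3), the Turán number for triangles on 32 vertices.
ex(32, K_3) = ⌊32^2/4⌋ = 256

Mantel (1907): a triangle-free graph on n vertices has at most ⌊n^2/4⌋ edges, with equality for the complete bipartite graph K_{⌊n/2⌋, ⌈n/2⌉}. For n = 32: ⌊32^2/4⌋ = ⌊1024/4⌋ = 256. The extremal graph is K_{16, 16}, which has 16·16 = 256 edges.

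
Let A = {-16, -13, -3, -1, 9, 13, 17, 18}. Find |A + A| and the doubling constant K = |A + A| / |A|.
K = |A + A| / |A| = 34/8 = 17/4

Enumerate A + A = {a + b : a, b ∈ A}. With |A| = 8, there are |A|^2 = 64 ordered sum pairs; collecting distinct values, A + A = {-32, -29, -26, -19, -17, -16, -14, -7, -6, -4, -3, -2, 0, 1, 2, 4, 5, 6, 8, 10, 12, 14, 15, 16, 17, 18, 22, 26, 27, 30, 31, 34, 35, 36}, so |A + A| = 34. Thus K = 34/8 = 17/4. For comparison, the minimum possible |A + A| over all 8-element sets is 2·8 − 1 = 15 (so min K = 15/8), attained only by arithmetic progressions.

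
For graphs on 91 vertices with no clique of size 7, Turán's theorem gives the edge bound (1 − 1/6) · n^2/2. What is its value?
Turán density bound = (5/6) · 91^2/2 = 41405/12 ≈ 3450.4167

Turán's theorem: ex(n, K_{r+1}) is achieved by the complete r-partite Turán graph T(n, r) with parts as balanced as possible, and is at most (1 − 1/r) · n^2/2. For r = 6, n = 91: the density bound is (5/6) · 8281/2 = 41405/12 ≈ 3450.4167. The integer-valued extremum is e(T(91, 6)) = 3450, which is strictly less than the density bound 41405/12 since 6 ∤ 91 (the parts of T(91, 6) cannot all be equal).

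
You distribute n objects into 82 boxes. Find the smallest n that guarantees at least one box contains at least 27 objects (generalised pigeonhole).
n = (27 − 1)·82 + 1 = 2133

By the generalised pigeonhole principle, to guarantee some box contains ≥ r objects we need more than (r − 1) · k objects total. Threshold: n = (r − 1) · k + 1. With r = 27 and k = 82: n = 26 · 82 + 1 = 2132 + 1 = 2133. For n = 2132 = 26 · 82, we can put exactly 26 objects in every box, avoiding 27 in any single one — so 2133 is tight.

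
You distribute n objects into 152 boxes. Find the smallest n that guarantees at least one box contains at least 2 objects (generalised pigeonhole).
n = (2 − 1)·152 + 1 = 153

By the generalised pigeonhole principle, to guarantee some box contains ≥ r objects we need more than (r − 1) · k objects total. Threshold: n = (r − 1) · k + 1. With r = 2 and k = 152: n = 1 · 152 + 1 = 152 + 1 = 153. For n = 152 = 1 · 152, we can put exactly 1 objects in every box, avoiding 2 in any single one — so 153 is tight.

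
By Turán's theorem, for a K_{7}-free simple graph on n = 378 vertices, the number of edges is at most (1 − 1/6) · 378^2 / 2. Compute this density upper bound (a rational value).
Turán density bound = (5/6) · 378^2/2 = 59535

Turán's theorem: ex(n, K_{r+1}) is achieved by the complete r-partite Turán graph T(n, r) with parts as balanced as possible, and is at most (1 − 1/r) · n^2/2. For r = 6, n = 378: the density bound is (5/6) · 142884/2 = 59535. Since 6 ∣ 378, the Turán graph T(378, 6) has parts of equal size 63, and its edge count e(T(378, 6)) = 59535 attains the density bound exactly.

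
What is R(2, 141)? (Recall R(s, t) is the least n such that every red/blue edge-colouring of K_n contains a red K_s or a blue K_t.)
R(2, 141) = 141

R(2, k) = k for all k ≥ 2: in a 2-colouring of K_k, either some edge is red (a red K_2) or all edges are blue (a blue K_k). And K_{140} coloured all-blue has no blue K_141, so R(2, 141) > 140. Hence R(2, 141) = 141.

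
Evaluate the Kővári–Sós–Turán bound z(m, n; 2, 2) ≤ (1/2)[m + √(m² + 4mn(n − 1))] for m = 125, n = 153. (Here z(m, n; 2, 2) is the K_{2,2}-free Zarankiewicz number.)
z(125, 153; 2, 2) ≤ (1/2)[125 + √(125² + 4·125·153·152)] = (1/2)[125 + √11643625] = 1768.6378

Kővári–Sós–Turán: let r_1, ..., r_125 be the row sums and z = Σ r_i the total number of 1s. Each pair of columns can share at most one row with both entries 1 (else a 2×2 all-ones block appears), so Σ_i C(r_i, 2) ≤ C(153, 2) = 11628. By convexity Σ_i C(r_i, 2) ≥ 125·C(z/125, 2) = z(z − 125)/(2·125), giving z² − 125z − 125·153·152 ≤ 0 and hence z ≤ (1/2)[125 + √(15625 + 4·2907000)] = (1/2)[125 + √11643625] ≈ (1/2)(125 + 3412.2756) = 1768.6378.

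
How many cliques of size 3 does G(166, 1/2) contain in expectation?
E[# K_3] = C(166, 3) · (1/2)^C(3, 2) = 748660 / 2^3 = 187165/2 = 93582.5

For each 3-subset S of vertices (there are C(166, 3) = 748660 such S), let X_S = 1 if S induces a K_3 (all C(3, 2) = 3 edges present). Then P(X_S = 1) = (1/2)^3 = 1/8. By linearity of expectation, E[# K_3] = C(166, 3) · (1/2)^3 = 748660 / 8 = 187165/2 = 93582.5.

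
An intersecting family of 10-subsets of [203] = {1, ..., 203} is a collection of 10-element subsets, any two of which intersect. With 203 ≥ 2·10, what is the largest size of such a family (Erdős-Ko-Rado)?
max |F| = C(202, 9) = 1287927140349850

Erdős-Ko-Rado (1961): when n ≥ 2k, max |F| = C(n−1, k−1). The bound is attained by the star {A : i ∈ A} for any fixed i ∈ [n]. Here C(203−1, 10−1) = C(202, 9) = 1287927140349850.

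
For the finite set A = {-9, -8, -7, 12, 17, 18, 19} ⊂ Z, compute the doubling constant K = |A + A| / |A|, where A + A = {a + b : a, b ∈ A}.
K = |A + A| / |A| = 22/7

Enumerate A + A = {a + b : a, b ∈ A}. With |A| = 7, there are |A|^2 = 49 ordered sum pairs; collecting distinct values, A + A = {-18, -17, -16, -15, -14, 3, 4, 5, 8, 9, 10, 11, 12, 24, 29, 30, 31, 34, 35, 36, 37, 38}, so |A + A| = 22. Thus K = 22/7. For comparison, the minimum possible |A + A| over all 7-element sets is 2·7 − 1 = 13 (so min K = 13/7), attained only by arithmetic progressions.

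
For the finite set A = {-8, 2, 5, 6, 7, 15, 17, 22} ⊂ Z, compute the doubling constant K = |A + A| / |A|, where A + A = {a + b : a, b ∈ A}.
K = |A + A| / |A| = 30/8 = 15/4

Enumerate A + A = {a + b : a, b ∈ A}. With |A| = 8, there are |A|^2 = 64 ordered sum pairs; collecting distinct values, A + A = {-16, -6, -3, -2, -1, 4, 7, 8, 9, 10, 11, 12, 13, 14, 17, 19, 20, 21, 22, 23, 24, 27, 28, 29, 30, 32, 34, 37, 39, 44}, so |A + A| = 30. Thus K = 30/8 = 15/4. For comparison, the minimum possible |A + A| over all 8-element sets is 2·8 − 1 = 15 (so min K = 15/8), attained only by arithmetic progressions.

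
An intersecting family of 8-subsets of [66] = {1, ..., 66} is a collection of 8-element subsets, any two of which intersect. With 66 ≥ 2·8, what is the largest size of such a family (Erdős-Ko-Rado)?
max |F| = C(65, 7) = 696190560

Erdős-Ko-Rado (1961): when n ≥ 2k, max |F| = C(n−1, k−1). The bound is attained by the star {A : i ∈ A} for any fixed i ∈ [n]. Here C(66−1, 8−1) = C(65, 7) = 696190560.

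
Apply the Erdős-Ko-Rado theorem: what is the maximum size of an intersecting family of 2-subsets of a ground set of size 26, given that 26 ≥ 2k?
max |F| = C(25, 1) = 25

Erdős-Ko-Rado (1961): when n ≥ 2k, max |F| = C(n−1, k−1). The bound is attained by the star {A : i ∈ A} for any fixed i ∈ [n]. Here C(26−1, 2−1) = C(25, 1) = 25.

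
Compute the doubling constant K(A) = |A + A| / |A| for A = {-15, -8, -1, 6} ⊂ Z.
K = |A + A| / |A| = 7/4

Enumerate A + A = {a + b : a, b ∈ A}. With |A| = 4, there are |A|^2 = 16 ordered sum pairs; collecting distinct values, A + A = {-30, -23, -16, -9, -2, 5, 12}, so |A + A| = 7. Thus K = 7/4. Here |A + A| = 2|A| − 1 = 7, the minimum possible — so K = 7/4 is minimal, which holds iff A is an arithmetic progression.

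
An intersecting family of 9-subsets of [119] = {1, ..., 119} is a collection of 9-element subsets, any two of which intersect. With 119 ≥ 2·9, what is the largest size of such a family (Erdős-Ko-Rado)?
max |F| = C(118, 8) = 731522134278

Erdős-Ko-Rado (1961): when n ≥ 2k, max |F| = C(n−1, k−1). The bound is attained by the star {A : i ∈ A} for any fixed i ∈ [n]. Here C(119−1, 9−1) = C(118, 8) = 731522134278.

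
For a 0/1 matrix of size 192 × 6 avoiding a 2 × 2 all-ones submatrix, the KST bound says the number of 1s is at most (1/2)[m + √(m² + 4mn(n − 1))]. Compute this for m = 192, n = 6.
z(192, 6; 2, 2) ≤ (1/2)[192 + √(192² + 4·192·6·5)] = (1/2)[192 + √59904] = 218.3765

Kővári–Sós–Turán: let r_1, ..., r_192 be the row sums and z = Σ r_i the total number of 1s. Each pair of columns can share at most one row with both entries 1 (else a 2×2 all-ones block appears), so Σ_i C(r_i, 2) ≤ C(6, 2) = 15. By convexity Σ_i C(r_i, 2) ≥ 192·C(z/192, 2) = z(z − 192)/(2·192), giving z² − 192z − 192·6·5 ≤ 0 and hence z ≤ (1/2)[192 + √(36864 + 4·5760)] = (1/2)[192 + √59904] ≈ (1/2)(192 + 244.7529) = 218.3765.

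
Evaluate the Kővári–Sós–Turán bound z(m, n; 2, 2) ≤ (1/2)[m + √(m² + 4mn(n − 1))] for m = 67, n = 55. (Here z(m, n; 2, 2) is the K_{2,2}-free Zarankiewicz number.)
z(67, 55; 2, 2) ≤ (1/2)[67 + √(67² + 4·67·55·54)] = (1/2)[67 + √800449] = 480.8391

Kővári–Sós–Turán: let r_1, ..., r_67 be the row sums and z = Σ r_i the total number of 1s. Each pair of columns can share at most one row with both entries 1 (else a 2×2 all-ones block appears), so Σ_i C(r_i, 2) ≤ C(55, 2) = 1485. By convexity Σ_i C(r_i, 2) ≥ 67·C(z/67, 2) = z(z − 67)/(2·67), giving z² − 67z − 67·55·54 ≤ 0 and hence z ≤ (1/2)[67 + √(4489 + 4·198990)] = (1/2)[67 + √800449] ≈ (1/2)(67 + 894.6782) = 480.8391.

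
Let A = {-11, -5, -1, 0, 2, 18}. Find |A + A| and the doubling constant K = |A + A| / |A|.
K = |A + A| / |A| = 21/6 = 7/2

Enumerate A + A = {a + b : a, b ∈ A}. With |A| = 6, there are |A|^2 = 36 ordered sum pairs; collecting distinct values, A + A = {-22, -16, -12, -11, -10, -9, -6, -5, -3, -2, -1, 0, 1, 2, 4, 7, 13, 17, 18, 20, 36}, so |A + A| = 21. Thus K = 21/6 = 7/2. For comparison, the minimum possible |A + A| over all 6-element sets is 2·6 − 1 = 11 (so min K = 11/6), attained only by arithmetic progressions.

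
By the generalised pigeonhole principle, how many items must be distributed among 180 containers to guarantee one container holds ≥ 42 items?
n = (42 − 1)·180 + 1 = 7381

By the generalised pigeonhole principle, to guarantee some box contains ≥ r objects we need more than (r − 1) · k objects total. Threshold: n = (r − 1) · k + 1. With r = 42 and k = 180: n = 41 · 180 + 1 = 7380 + 1 = 7381. For n = 7380 = 41 · 180, we can put exactly 41 objects in every box, avoiding 42 in any single one — so 7381 is tight.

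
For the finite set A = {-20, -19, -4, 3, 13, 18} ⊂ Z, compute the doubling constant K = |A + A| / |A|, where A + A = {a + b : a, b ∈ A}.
K = |A + A| / |A| = 20/6 = 10/3

Enumerate A + A = {a + b : a, b ∈ A}. With |A| = 6, there are |A|^2 = 36 ordered sum pairs; collecting distinct values, A + A = {-40, -39, -38, -24, -23, -17, -16, -8, -7, -6, -2, -1, 6, 9, 14, 16, 21, 26, 31, 36}, so |A + A| = 20. Thus K = 20/6 = 10/3. For comparison, the minimum possible |A + A| over all 6-element sets is 2·6 − 1 = 11 (so min K = 11/6), attained only by arithmetic progressions.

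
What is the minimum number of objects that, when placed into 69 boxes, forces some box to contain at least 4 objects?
n = (4 − 1)·69 + 1 = 208

By the generalised pigeonhole principle, to guarantee some box contains ≥ r objects we need more than (r − 1) · k objects total. Threshold: n = (r − 1) · k + 1. With r = 4 and k = 69: n = 3 · 69 + 1 = 207 + 1 = 208. For n = 207 = 3 · 69, we can put exactly 3 objects in every box, avoiding 4 in any single one — so 208 is tight.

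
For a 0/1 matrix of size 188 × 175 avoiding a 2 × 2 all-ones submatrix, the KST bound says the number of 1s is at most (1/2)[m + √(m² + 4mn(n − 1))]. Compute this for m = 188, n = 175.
z(188, 175; 2, 2) ≤ (1/2)[188 + √(188² + 4·188·175·174)] = (1/2)[188 + √22933744] = 2488.4594

Kővári–Sós–Turán: let r_1, ..., r_188 be the row sums and z = Σ r_i the total number of 1s. Each pair of columns can share at most one row with both entries 1 (else a 2×2 all-ones block appears), so Σ_i C(r_i, 2) ≤ C(175, 2) = 15225. By convexity Σ_i C(r_i, 2) ≥ 188·C(z/188, 2) = z(z − 188)/(2·188), giving z² − 188z − 188·175·174 ≤ 0 and hence z ≤ (1/2)[188 + √(35344 + 4·5724600)] = (1/2)[188 + √22933744] ≈ (1/2)(188 + 4788.9189) = 2488.4594.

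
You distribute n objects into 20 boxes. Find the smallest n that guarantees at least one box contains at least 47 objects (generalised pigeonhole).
n = (47 − 1)·20 + 1 = 921

By the generalised pigeonhole principle, to guarantee some box contains ≥ r objects we need more than (r − 1) · k objects total. Threshold: n = (r − 1) · k + 1. With r = 47 and k = 20: n = 46 · 20 + 1 = 920 + 1 = 921. For n = 920 = 46 · 20, we can put exactly 46 objects in every box, avoiding 47 in any single one — so 921 is tight.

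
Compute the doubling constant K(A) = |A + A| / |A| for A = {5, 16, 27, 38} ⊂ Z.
K = |A + A| / |A| = 7/4

Enumerate A + A = {a + b : a, b ∈ A}. With |A| = 4, there are |A|^2 = 16 ordered sum pairs; collecting distinct values, A + A = {10, 21, 32, 43, 54, 65, 76}, so |A + A| = 7. Thus K = 7/4. Here |A + A| = 2|A| − 1 = 7, the minimum possible — so K = 7/4 is minimal, which holds iff A is an arithmetic progression.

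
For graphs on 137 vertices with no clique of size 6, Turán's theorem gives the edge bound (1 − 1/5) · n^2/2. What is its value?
Turán density bound = (4/5) · 137^2/2 = 37538/5 ≈ 7507.6

Turán's theorem: ex(n, K_{r+1}) is achieved by the complete r-partite Turán graph T(n, r) with parts as balanced as possible, and is at most (1 − 1/r) · n^2/2. For r = 5, n = 137: the density bound is (4/5) · 18769/2 = 37538/5 ≈ 7507.6. The integer-valued extremum is e(T(137, 5)) = 7507, which is strictly less than the density bound 37538/5 since 5 ∤ 137 (the parts of T(137, 5) cannot all be equal).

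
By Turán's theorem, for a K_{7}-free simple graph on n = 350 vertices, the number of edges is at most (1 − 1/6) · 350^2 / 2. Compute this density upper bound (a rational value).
Turán density bound = (5/6) · 350^2/2 = 153125/3 ≈ 51041.6667

Turán's theorem: ex(n, K_{r+1}) is achieved by the complete r-partite Turán graph T(n, r) with parts as balanced as possible, and is at most (1 − 1/r) · n^2/2. For r = 6, n = 350: the density bound is (5/6) · 122500/2 = 153125/3 ≈ 51041.6667. The integer-valued extremum is e(T(350, 6)) = 51041, which is strictly less than the density bound 153125/3 since 6 ∤ 350 (the parts of T(350, 6) cannot all be equal).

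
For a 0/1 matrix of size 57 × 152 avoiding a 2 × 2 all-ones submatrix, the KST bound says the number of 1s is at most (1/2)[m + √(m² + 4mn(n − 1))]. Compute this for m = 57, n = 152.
z(57, 152; 2, 2) ≤ (1/2)[57 + √(57² + 4·57·152·151)] = (1/2)[57 + √5236305] = 1172.6487

Kővári–Sós–Turán: let r_1, ..., r_57 be the row sums and z = Σ r_i the total number of 1s. Each pair of columns can share at most one row with both entries 1 (else a 2×2 all-ones block appears), so Σ_i C(r_i, 2) ≤ C(152, 2) = 11476. By convexity Σ_i C(r_i, 2) ≥ 57·C(z/57, 2) = z(z − 57)/(2·57), giving z² − 57z − 57·152·151 ≤ 0 and hence z ≤ (1/2)[57 + √(3249 + 4·1308264)] = (1/2)[57 + √5236305] ≈ (1/2)(57 + 2288.2974) = 1172.6487.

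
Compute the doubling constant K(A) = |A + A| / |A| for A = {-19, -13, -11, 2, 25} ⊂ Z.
K = |A + A| / |A| = 15/5 = 3

Enumerate A + A = {a + b : a, b ∈ A}. With |A| = 5, there are |A|^2 = 25 ordered sum pairs; collecting distinct values, A + A = {-38, -32, -30, -26, -24, -22, -17, -11, -9, 4, 6, 12, 14, 27, 50}, so |A + A| = 15. Thus K = 15/5 = 3. For comparison, the minimum possible |A + A| over all 5-element sets is 2·5 − 1 = 9 (so min K = 9/5), attained only by arithmetic progressions.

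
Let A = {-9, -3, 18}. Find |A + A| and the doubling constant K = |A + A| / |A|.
K = |A + A| / |A| = 6/3 = 2

Enumerate A + A = {a + b : a, b ∈ A}. With |A| = 3, there are |A|^2 = 9 ordered sum pairs; collecting distinct values, A + A = {-18, -12, -6, 9, 15, 36}, so |A + A| = 6. Thus K = 6/3 = 2. For comparison, the minimum possible |A + A| over all 3-element sets is 2·3 − 1 = 5 (so min K = 5/3), attained only by arithmetic progressions.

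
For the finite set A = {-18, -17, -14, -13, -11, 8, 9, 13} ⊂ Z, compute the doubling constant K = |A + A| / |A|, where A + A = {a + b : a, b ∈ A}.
K = |A + A| / |A| = 30/8 = 15/4

Enumerate A + A = {a + b : a, b ∈ A}. With |A| = 8, there are |A|^2 = 64 ordered sum pairs; collecting distinct values, A + A = {-36, -35, -34, -32, -31, -30, -29, -28, -27, -26, -25, -24, -22, -10, -9, -8, -6, -5, -4, -3, -2, -1, 0, 2, 16, 17, 18, 21, 22, 26}, so |A + A| = 30. Thus K = 30/8 = 15/4. For comparison, the minimum possible |A + A| over all 8-element sets is 2·8 − 1 = 15 (so min K = 15/8), attained only by arithmetic progressions.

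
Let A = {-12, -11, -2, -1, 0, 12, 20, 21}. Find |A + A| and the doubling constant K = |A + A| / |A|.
K = |A + A| / |A| = 28/8 = 7/2

Enumerate A + A = {a + b : a, b ∈ A}. With |A| = 8, there are |A|^2 = 64 ordered sum pairs; collecting distinct values, A + A = {-24, -23, -22, -14, -13, -12, -11, -4, -3, -2, -1, 0, 1, 8, 9, 10, 11, 12, 18, 19, 20, 21, 24, 32, 33, 40, 41, 42}, so |A + A| = 28. Thus K = 28/8 = 7/2. For comparison, the minimum possible |A + A| over all 8-element sets is 2·8 − 1 = 15 (so min K = 15/8), attained only by arithmetic progressions.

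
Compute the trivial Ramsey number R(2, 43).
R(2, 43) = 43

R(2, k) = k for all k ≥ 2: in a 2-colouring of K_k, either some edge is red (a red K_2) or all edges are blue (a blue K_k). And K_{42} coloured all-blue has no blue K_43, so R(2, 43) > 42. Hence R(2, 43) = 43.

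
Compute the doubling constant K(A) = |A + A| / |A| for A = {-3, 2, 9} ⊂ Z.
K = |A + A| / |A| = 6/3 = 2

Enumerate A + A = {a + b : a, b ∈ A}. With |A| = 3, there are |A|^2 = 9 ordered sum pairs; collecting distinct values, A + A = {-6, -1, 4, 6, 11, 18}, so |A + A| = 6. Thus K = 6/3 = 2. For comparison, the minimum possible |A + A| over all 3-element sets is 2·3 − 1 = 5 (so min K = 5/3), attained only by arithmetic progressions.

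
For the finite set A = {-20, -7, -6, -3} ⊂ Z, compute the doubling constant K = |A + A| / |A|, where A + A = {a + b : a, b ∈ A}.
K = |A + A| / |A| = 10/4 = 5/2

Enumerate A + A = {a + b : a, b ∈ A}. With |A| = 4, there are |A|^2 = 16 ordered sum pairs; collecting distinct values, A + A = {-40, -27, -26, -23, -14, -13, -12, -10, -9, -6}, so |A + A| = 10. Thus K = 10/4 = 5/2. For comparison, the minimum possible |A + A| over all 4-element sets is 2·4 − 1 = 7 (so min K = 7/4), attained only by arithmetic progressions.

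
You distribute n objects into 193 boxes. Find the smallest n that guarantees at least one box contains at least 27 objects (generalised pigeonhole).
n = (27 − 1)·193 + 1 = 5019

By the generalised pigeonhole principle, to guarantee some box contains ≥ r objects we need more than (r − 1) · k objects total. Threshold: n = (r − 1) · k + 1. With r = 27 and k = 193: n = 26 · 193 + 1 = 5018 + 1 = 5019. For n = 5018 = 26 · 193, we can put exactly 26 objects in every box, avoiding 27 in any single one — so 5019 is tight.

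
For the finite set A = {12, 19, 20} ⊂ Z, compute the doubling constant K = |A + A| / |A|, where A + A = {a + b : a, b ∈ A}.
K = |A + A| / |A| = 6/3 = 2

Enumerate A + A = {a + b : a, b ∈ A}. With |A| = 3, there are |A|^2 = 9 ordered sum pairs; collecting distinct values, A + A = {24, 31, 32, 38, 39, 40}, so |A + A| = 6. Thus K = 6/3 = 2. For comparison, the minimum possible |A + A| over all 3-element sets is 2·3 − 1 = 5 (so min K = 5/3), attained only by arithmetic progressions.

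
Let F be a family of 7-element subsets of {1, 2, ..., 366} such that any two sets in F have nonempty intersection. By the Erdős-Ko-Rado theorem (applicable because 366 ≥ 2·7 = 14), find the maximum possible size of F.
max |F| = C(365, 6) = 3151277509380

Erdős-Ko-Rado (1961): when n ≥ 2k, max |F| = C(n−1, k−1). The bound is attained by the star {A : i ∈ A} for any fixed i ∈ [n]. Here C(366−1, 7−1) = C(365, 6) = 3151277509380.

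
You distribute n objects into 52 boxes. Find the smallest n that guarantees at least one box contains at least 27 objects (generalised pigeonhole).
n = (27 − 1)·52 + 1 = 1353

By the generalised pigeonhole principle, to guarantee some box contains ≥ r objects we need more than (r − 1) · k objects total. Threshold: n = (r − 1) · k + 1. With r = 27 and k = 52: n = 26 · 52 + 1 = 1352 + 1 = 1353. For n = 1352 = 26 · 52, we can put exactly 26 objects in every box, avoiding 27 in any single one — so 1353 is tight.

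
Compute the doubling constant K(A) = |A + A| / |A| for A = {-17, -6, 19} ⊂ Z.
K = |A + A| / |A| = 6/3 = 2

Enumerate A + A = {a + b : a, b ∈ A}. With |A| = 3, there are |A|^2 = 9 ordered sum pairs; collecting distinct values, A + A = {-34, -23, -12, 2, 13, 38}, so |A + A| = 6. Thus K = 6/3 = 2. For comparison, the minimum possible |A + A| over all 3-element sets is 2·3 − 1 = 5 (so min K = 5/3), attained only by arithmetic progressions.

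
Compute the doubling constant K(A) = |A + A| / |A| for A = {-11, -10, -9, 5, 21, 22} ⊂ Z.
K = |A + A| / |A| = 17/6

Enumerate A + A = {a + b : a, b ∈ A}. With |A| = 6, there are |A|^2 = 36 ordered sum pairs; collecting distinct values, A + A = {-22, -21, -20, -19, -18, -6, -5, -4, 10, 11, 12, 13, 26, 27, 42, 43, 44}, so |A + A| = 17. Thus K = 17/6. For comparison, the minimum possible |A + A| over all 6-element sets is 2·6 − 1 = 11 (so min K = 11/6), attained only by arithmetic progressions.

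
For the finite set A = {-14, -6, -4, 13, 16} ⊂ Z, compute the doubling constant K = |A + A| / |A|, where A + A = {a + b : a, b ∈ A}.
K = |A + A| / |A| = 15/5 = 3

Enumerate A + A = {a + b : a, b ∈ A}. With |A| = 5, there are |A|^2 = 25 ordered sum pairs; collecting distinct values, A + A = {-28, -20, -18, -12, -10, -8, -1, 2, 7, 9, 10, 12, 26, 29, 32}, so |A + A| = 15. Thus K = 15/5 = 3. For comparison, the minimum possible |A + A| over all 5-element sets is 2·5 − 1 = 9 (so min K = 9/5), attained only by arithmetic progressions.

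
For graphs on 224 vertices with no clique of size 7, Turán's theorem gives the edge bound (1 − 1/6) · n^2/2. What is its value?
Turán density bound = (5/6) · 224^2/2 = 62720/3 ≈ 20906.6667

Turán's theorem: ex(n, K_{r+1}) is achieved by the complete r-partite Turán graph T(n, r) with parts as balanced as possible, and is at most (1 − 1/r) · n^2/2. For r = 6, n = 224: the density bound is (5/6) · 50176/2 = 62720/3 ≈ 20906.6667. The integer-valued extremum is e(T(224, 6)) = 20906, which is strictly less than the density bound 62720/3 since 6 ∤ 224 (the parts of T(224, 6) cannot all be equal).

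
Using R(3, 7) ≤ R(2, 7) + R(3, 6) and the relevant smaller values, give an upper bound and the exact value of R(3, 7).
R(3, 7) ≤ R(2, 7) + R(3, 6) = 7 + 18 = 25; exact value R(3, 7) = 23.

The Erdős–Szekeres recurrence R(r, s) ≤ R(r−1, s) + R(r, s−1) applied to (r, s) = (3, 7) gives
  R(3, 7) ≤ R(2, 7) + R(3, 6) = 7 + 18 = 25.
(Recall R(2, k) = k and R is symmetric.) The recurrence is not tight here (it gives 25, but the exact value is R(3, 7) = 23); the tight upper bound requires a sharper argument than the simple recurrence, combined with a lower-bound construction on K_{22}.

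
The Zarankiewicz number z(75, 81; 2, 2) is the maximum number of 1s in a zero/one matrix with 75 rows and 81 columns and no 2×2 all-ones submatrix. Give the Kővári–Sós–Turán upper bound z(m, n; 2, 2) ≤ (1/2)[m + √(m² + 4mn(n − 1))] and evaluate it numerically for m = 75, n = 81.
z(75, 81; 2, 2) ≤ (1/2)[75 + √(75² + 4·75·81·80)] = (1/2)[75 + √1949625] = 735.6449

Kővári–Sós–Turán: let r_1, ..., r_75 be the row sums and z = Σ r_i the total number of 1s. Each pair of columns can share at most one row with both entries 1 (else a 2×2 all-ones block appears), so Σ_i C(r_i, 2) ≤ C(81, 2) = 3240. By convexity Σ_i C(r_i, 2) ≥ 75·C(z/75, 2) = z(z − 75)/(2·75), giving z² − 75z − 75·81·80 ≤ 0 and hence z ≤ (1/2)[75 + √(5625 + 4·486000)] = (1/2)[75 + √1949625] ≈ (1/2)(75 + 1396.2897) = 735.6449.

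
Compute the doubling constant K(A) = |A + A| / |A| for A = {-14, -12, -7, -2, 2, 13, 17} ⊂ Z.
K = |A + A| / |A| = 26/7

Enumerate A + A = {a + b : a, b ∈ A}. With |A| = 7, there are |A|^2 = 49 ordered sum pairs; collecting distinct values, A + A = {-28, -26, -24, -21, -19, -16, -14, -12, -10, -9, -5, -4, -1, 0, 1, 3, 4, 5, 6, 10, 11, 15, 19, 26, 30, 34}, so |A + A| = 26. Thus K = 26/7. For comparison, the minimum possible |A + A| over all 7-element sets is 2·7 − 1 = 13 (so min K = 13/7), attained only by arithmetic progressions.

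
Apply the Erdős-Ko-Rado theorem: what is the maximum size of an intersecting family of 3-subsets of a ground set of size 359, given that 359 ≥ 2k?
max |F| = C(358, 2) = 63903

Erdős-Ko-Rado (1961): when n ≥ 2k, max |F| = C(n−1, k−1). The bound is attained by the star {A : i ∈ A} for any fixed i ∈ [n]. Here C(359−1, 3−1) = C(358, 2) = 63903.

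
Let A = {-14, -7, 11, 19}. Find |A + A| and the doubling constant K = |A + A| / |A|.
K = |A + A| / |A| = 10/4 = 5/2

Enumerate A + A = {a + b : a, b ∈ A}. With |A| = 4, there are |A|^2 = 16 ordered sum pairs; collecting distinct values, A + A = {-28, -21, -14, -3, 4, 5, 12, 22, 30, 38}, so |A + A| = 10. Thus K = 10/4 = 5/2. For comparison, the minimum possible |A + A| over all 4-element sets is 2·4 − 1 = 7 (so min K = 7/4), attained only by arithmetic progressions.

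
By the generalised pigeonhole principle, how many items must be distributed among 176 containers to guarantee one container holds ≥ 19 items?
n = (19 − 1)·176 + 1 = 3169

By the generalised pigeonhole principle, to guarantee some box contains ≥ r objects we need more than (r − 1) · k objects total. Threshold: n = (r − 1) · k + 1. With r = 19 and k = 176: n = 18 · 176 + 1 = 3168 + 1 = 3169. For n = 3168 = 18 · 176, we can put exactly 18 objects in every box, avoiding 19 in any single one — so 3169 is tight.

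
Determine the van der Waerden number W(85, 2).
W(85, 2) = 85 + 1 = 86

A 2-term AP is any pair of integers, so a monochromatic 2-AP exists iff some colour is used at least twice. With 85 colours, the colouring i ↦ i on {1, ..., 85} uses each colour once, avoiding any monochromatic pair, so W(85, 2) > 85. For {1, ..., 86}, pigeonhole forces two integers of the same colour, which form a monochromatic 2-AP. Hence W(85, 2) = 86.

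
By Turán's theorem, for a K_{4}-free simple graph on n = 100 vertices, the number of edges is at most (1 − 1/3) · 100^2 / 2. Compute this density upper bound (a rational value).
Turán density bound = (2/3) · 100^2/2 = 10000/3 ≈ 3333.3333

Turán's theorem: ex(n, K_{r+1}) is achieved by the complete r-partite Turán graph T(n, r) with parts as balanced as possible, and is at most (1 − 1/r) · n^2/2. For r = 3, n = 100: the density bound is (2/3) · 10000/2 = 10000/3 ≈ 3333.3333. The integer-valued extremum is e(T(100, 3)) = 3333, which is strictly less than the density bound 10000/3 since 3 ∤ 100 (the parts of T(100, 3) cannot all be equal).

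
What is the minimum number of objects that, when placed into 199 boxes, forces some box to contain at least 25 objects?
n = (25 − 1)·199 + 1 = 4777

By the generalised pigeonhole principle, to guarantee some box contains ≥ r objects we need more than (r − 1) · k objects total. Threshold: n = (r − 1) · k + 1. With r = 25 and k = 199: n = 24 · 199 + 1 = 4776 + 1 = 4777. For n = 4776 = 24 · 199, we can put exactly 24 objects in every box, avoiding 25 in any single one — so 4777 is tight.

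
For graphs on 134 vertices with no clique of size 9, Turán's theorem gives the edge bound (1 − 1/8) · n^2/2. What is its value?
Turán density bound = (7/8) · 134^2/2 = 31423/4 ≈ 7855.75

Turán's theorem: ex(n, K_{r+1}) is achieved by the complete r-partite Turán graph T(n, r) with parts as balanced as possible, and is at most (1 − 1/r) · n^2/2. For r = 8, n = 134: the density bound is (7/8) · 17956/2 = 31423/4 ≈ 7855.75. The integer-valued extremum is e(T(134, 8)) = 7855, which is strictly less than the density bound 31423/4 since 8 ∤ 134 (the parts of T(134, 8) cannot all be equal).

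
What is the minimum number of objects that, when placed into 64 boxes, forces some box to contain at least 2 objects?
n = (2 − 1)·64 + 1 = 65

By the generalised pigeonhole principle, to guarantee some box contains ≥ r objects we need more than (r − 1) · k objects total. Threshold: n = (r − 1) · k + 1. With r = 2 and k = 64: n = 1 · 64 + 1 = 64 + 1 = 65. For n = 64 = 1 · 64, we can put exactly 1 objects in every box, avoiding 2 in any single one — so 65 is tight.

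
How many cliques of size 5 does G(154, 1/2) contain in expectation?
E[# K_5] = C(154, 5) · (1/2)^C(5, 2) = 675993780 / 2^10 = 168998445/256 ≈ 660150.175781

For each 5-subset S of vertices (there are C(154, 5) = 675993780 such S), let X_S = 1 if S induces a K_5 (all C(5, 2) = 10 edges present). Then P(X_S = 1) = (1/2)^10 = 1/1024. By linearity of expectation, E[# K_5] = C(154, 5) · (1/2)^10 = 675993780 / 1024 = 168998445/256 ≈ 660150.175781.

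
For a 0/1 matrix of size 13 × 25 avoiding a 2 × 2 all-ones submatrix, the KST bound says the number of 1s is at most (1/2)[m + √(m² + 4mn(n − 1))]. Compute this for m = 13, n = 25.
z(13, 25; 2, 2) ≤ (1/2)[13 + √(13² + 4·13·25·24)] = (1/2)[13 + √31369] = 95.0565

Kővári–Sós–Turán: let r_1, ..., r_13 be the row sums and z = Σ r_i the total number of 1s. Each pair of columns can share at most one row with both entries 1 (else a 2×2 all-ones block appears), so Σ_i C(r_i, 2) ≤ C(25, 2) = 300. By convexity Σ_i C(r_i, 2) ≥ 13·C(z/13, 2) = z(z − 13)/(2·13), giving z² − 13z − 13·25·24 ≤ 0 and hence z ≤ (1/2)[13 + √(169 + 4·7800)] = (1/2)[13 + √31369] ≈ (1/2)(13 + 177.113) = 95.0565.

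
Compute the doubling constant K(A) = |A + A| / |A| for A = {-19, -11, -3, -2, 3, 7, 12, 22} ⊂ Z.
K = |A + A| / |A| = 31/8

Enumerate A + A = {a + b : a, b ∈ A}. With |A| = 8, there are |A|^2 = 64 ordered sum pairs; collecting distinct values, A + A = {-38, -30, -22, -21, -16, -14, -13, -12, -8, -7, -6, -5, -4, 0, 1, 3, 4, 5, 6, 9, 10, 11, 14, 15, 19, 20, 24, 25, 29, 34, 44}, so |A + A| = 31. Thus K = 31/8. For comparison, the minimum possible |A + A| over all 8-element sets is 2·8 − 1 = 15 (so min K = 15/8), attained only by arithmetic progressions.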